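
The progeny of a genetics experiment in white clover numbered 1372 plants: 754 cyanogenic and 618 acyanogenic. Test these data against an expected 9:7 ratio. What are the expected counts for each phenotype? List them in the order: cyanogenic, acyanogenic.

771.75, 600.25

Total ratio parts = 16. Expected numbers out of 1372:
  cyanogenic: 1372 × 9/16 = 771.75
  acyanogenic: 1372 × 7/16 = 600.25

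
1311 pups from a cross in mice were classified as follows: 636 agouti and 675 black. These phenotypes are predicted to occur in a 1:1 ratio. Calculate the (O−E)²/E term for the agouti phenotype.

0.580

Expected counts for N = 1311 under a 1:1 ratio (total parts = 2):
  agouti: 1311 × 1/2 = 655.5
  black: 1311 × 1/2 = 655.5
Contribution of agouti: (636 − 655.5)² / 655.5 = 0.5801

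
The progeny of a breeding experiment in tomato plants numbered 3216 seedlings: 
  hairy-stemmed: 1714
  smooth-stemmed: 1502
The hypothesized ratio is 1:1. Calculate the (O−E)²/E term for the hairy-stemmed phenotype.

Expected counts for N = 3216 under a 1:1 ratio (total parts = 2):
  hairy-stemmed: 3216 × 1/2 = 1608
  smooth-stemmed: 3216 × 1/2 = 1608
Contribution of hairy-stemmed: (1714 − 1608)² / 1608 = 6.9876

6.988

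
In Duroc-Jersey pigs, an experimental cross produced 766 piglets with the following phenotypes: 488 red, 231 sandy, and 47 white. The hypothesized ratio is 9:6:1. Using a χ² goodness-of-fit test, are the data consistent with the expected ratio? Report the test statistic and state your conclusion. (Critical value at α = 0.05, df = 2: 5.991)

18.605; not consistent

Under the 9:6:1 hypothesis (Σ ratio = 16, N = 766):
  red: 766 × 9/16 = 430.875
  sandy: 766 × 6/16 = 287.25
  white: 766 × 1/16 = 47.875
χ² = Σ (O − E)² / E
  red: (488 − 430.875)² / 430.875 = 7.5736
  sandy: (231 − 287.25)² / 287.25 = 11.0150
  white: (47 − 47.875)² / 47.875 = 0.0160
χ² = 7.5736 + 11.0150 + 0.0160 = 18.6046 ≈ 18.605
Degrees of freedom = 3 − 1 = 2; critical value at α = 0.05 is 5.991.
Since 18.605 > 5.991, we reject the null hypothesis — the data do not fit the 9:6:1 ratio.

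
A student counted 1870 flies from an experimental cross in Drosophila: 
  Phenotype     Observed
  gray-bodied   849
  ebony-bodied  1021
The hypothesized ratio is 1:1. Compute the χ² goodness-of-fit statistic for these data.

15.820

Under the 1:1 hypothesis (Σ ratio = 2, N = 1870):
  gray-bodied: 1870 × 1/2 = 935
  ebony-bodied: 1870 × 1/2 = 935
χ² = Σ (O − E)² / E
  gray-bodied: (849 − 935)² / 935 = 7.9102
  ebony-bodied: (1021 − 935)² / 935 = 7.9102
χ² = 7.9102 + 7.9102 = 15.8204 ≈ 15.820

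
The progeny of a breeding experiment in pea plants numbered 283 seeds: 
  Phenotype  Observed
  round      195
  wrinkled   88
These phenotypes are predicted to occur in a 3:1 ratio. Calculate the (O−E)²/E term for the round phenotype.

1.402

Expected counts for N = 283 under a 3:1 ratio (total parts = 4):
  round: 283 × 3/4 = 212.25
  wrinkled: 283 × 1/4 = 70.75
Contribution of round: (195 − 212.25)² / 212.25 = 1.4019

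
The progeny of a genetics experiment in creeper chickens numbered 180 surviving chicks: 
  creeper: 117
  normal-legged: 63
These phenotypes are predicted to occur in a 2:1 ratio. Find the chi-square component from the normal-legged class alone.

0.150

Expected counts for N = 180 under a 2:1 ratio (total parts = 3):
  creeper: 180 × 2/3 = 120
  normal-legged: 180 × 1/3 = 60
Contribution of normal-legged: (63 − 60)² / 60 = 0.1500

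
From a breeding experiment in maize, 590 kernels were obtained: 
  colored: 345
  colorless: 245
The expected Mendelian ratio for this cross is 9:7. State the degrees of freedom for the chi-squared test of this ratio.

1

A goodness-of-fit test with 2 phenotype classes has df = 2 − 1 = 1.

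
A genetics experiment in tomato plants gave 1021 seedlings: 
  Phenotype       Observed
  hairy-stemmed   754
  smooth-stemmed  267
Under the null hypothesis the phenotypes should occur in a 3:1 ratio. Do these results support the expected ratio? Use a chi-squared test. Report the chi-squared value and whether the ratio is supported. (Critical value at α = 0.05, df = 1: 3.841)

Under the 3:1 hypothesis (Σ ratio = 4, N = 1021):
  hairy-stemmed: 1021 × 3/4 = 765.75
  smooth-stemmed: 1021 × 1/4 = 255.25
χ² = Σ (O − E)² / E
  hairy-stemmed: (754 − 765.75)² / 765.75 = 0.1803
  smooth-stemmed: (267 − 255.25)² / 255.25 = 0.5409
χ² = 0.1803 + 0.5409 = 0.7212 ≈ 0.721
Degrees of freedom = 2 − 1 = 1; critical value at α = 0.05 is 3.841.
Since 0.721 < 3.841, we fail to reject the null hypothesis — the data are consistent with the 3:1 ratio.

0.721; consistent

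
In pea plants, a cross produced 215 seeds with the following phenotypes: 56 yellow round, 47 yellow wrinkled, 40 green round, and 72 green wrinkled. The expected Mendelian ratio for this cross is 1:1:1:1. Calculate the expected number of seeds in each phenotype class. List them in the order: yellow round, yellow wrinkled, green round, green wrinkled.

Under the 1:1:1:1 hypothesis (Σ ratio = 4, N = 215):
  yellow round: 215 × 1/4 = 53.75
  yellow wrinkled: 215 × 1/4 = 53.75
  green round: 215 × 1/4 = 53.75
  green wrinkled: 215 × 1/4 = 53.75

53.75, 53.75, 53.75, 53.75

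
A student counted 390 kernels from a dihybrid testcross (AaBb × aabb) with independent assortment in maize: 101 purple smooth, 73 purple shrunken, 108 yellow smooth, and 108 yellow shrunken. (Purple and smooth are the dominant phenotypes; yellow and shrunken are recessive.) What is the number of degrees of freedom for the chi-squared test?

A dihybrid testcross with independent assortment gives a 1:1:1:1 ratio.
A goodness-of-fit test with 4 phenotype classes has df = 4 − 1 = 3.

3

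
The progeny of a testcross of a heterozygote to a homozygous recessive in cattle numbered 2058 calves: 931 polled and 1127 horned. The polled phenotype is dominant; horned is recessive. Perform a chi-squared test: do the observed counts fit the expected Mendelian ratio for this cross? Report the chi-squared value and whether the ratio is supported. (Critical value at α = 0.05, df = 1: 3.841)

A testcross of a heterozygote (Aa × aa) gives a 1:1 phenotypic ratio.
Under the 1:1 hypothesis (Σ ratio = 2, N = 2058):
  polled: 2058 × 1/2 = 1029
  horned: 2058 × 1/2 = 1029
χ² = Σ (O − E)² / E
  polled: (931 − 1029)² / 1029 = 9.3333
  horned: (1127 − 1029)² / 1029 = 9.3333
χ² = 9.3333 + 9.3333 = 18.6666 ≈ 18.667
Degrees of freedom = 2 − 1 = 1; critical value at α = 0.05 is 3.841.
Since 18.667 > 3.841, we reject the null hypothesis — the data do not fit the 1:1 ratio.

18.667; not consistent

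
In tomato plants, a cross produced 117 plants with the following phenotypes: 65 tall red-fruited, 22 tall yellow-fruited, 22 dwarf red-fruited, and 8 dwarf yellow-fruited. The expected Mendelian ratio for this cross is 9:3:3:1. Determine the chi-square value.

Expected counts for N = 117 under a 9:3:3:1 ratio (total parts = 16):
  tall red-fruited: 117 × 9/16 = 65.8125
  tall yellow-fruited: 117 × 3/16 = 21.9375
  dwarf red-fruited: 117 × 3/16 = 21.9375
  dwarf yellow-fruited: 117 × 1/16 = 7.3125
χ² = Σ (O − E)² / E
  tall red-fruited: (65 − 65.8125)² / 65.8125 = 0.0100
  tall yellow-fruited: (22 − 21.9375)² / 21.9375 = 0.0002
  dwarf red-fruited: (22 − 21.9375)² / 21.9375 = 0.0002
  dwarf yellow-fruited: (8 − 7.3125)² / 7.3125 = 0.0646
χ² = 0.0100 + 0.0002 + 0.0002 + 0.0646 = 0.075

0.075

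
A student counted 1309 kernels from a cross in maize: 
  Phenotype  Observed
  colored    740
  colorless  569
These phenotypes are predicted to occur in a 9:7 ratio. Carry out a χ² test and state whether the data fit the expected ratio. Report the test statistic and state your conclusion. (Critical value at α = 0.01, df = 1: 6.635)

0.042; consistent

Total ratio parts = 16. Expected numbers out of 1309:
  colored: 1309 × 9/16 = 736.3125
  colorless: 1309 × 7/16 = 572.6875
χ² = Σ (O − E)² / E
  colored: (740 − 736.3125)² / 736.3125 = 0.0185
  colorless: (569 − 572.6875)² / 572.6875 = 0.0237
χ² = 0.0185 + 0.0237 = 0.0422 ≈ 0.042
Degrees of freedom = 2 − 1 = 1; critical value at α = 0.01 is 6.635.
Since 0.042 < 6.635, we fail to reject the null hypothesis — the data are consistent with the 9:7 ratio.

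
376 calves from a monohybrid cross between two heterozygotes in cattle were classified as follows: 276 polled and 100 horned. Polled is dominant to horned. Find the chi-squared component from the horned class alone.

For a monohybrid cross between heterozygotes with complete dominance, the expected phenotypic ratio is 3:1.
Expected counts for N = 376 under a 3:1 ratio (total parts = 4):
  polled: 376 × 3/4 = 282
  horned: 376 × 1/4 = 94
Contribution of horned: (100 − 94)² / 94 = 0.3830

0.383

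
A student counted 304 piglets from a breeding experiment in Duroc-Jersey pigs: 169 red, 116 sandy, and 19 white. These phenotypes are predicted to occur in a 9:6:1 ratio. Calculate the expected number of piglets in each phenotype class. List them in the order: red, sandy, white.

The 9:6:1 ratio has 16 parts, so with N = 304 the expected counts are:
  red: 304 × 9/16 = 171
  sandy: 304 × 6/16 = 114
  white: 304 × 1/16 = 19

171, 114, 19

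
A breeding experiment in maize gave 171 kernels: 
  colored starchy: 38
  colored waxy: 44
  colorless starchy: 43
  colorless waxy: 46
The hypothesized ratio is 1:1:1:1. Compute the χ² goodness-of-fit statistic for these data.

Under the 1:1:1:1 hypothesis (Σ ratio = 4, N = 171):
  colored starchy: 171 × 1/4 = 42.75
  colored waxy: 171 × 1/4 = 42.75
  colorless starchy: 171 × 1/4 = 42.75
  colorless waxy: 171 × 1/4 = 42.75
χ² = Σ (O − E)² / E
  colored starchy: (38 − 42.75)² / 42.75 = 0.5278
  colored waxy: (44 − 42.75)² / 42.75 = 0.0365
  colorless starchy: (43 − 42.75)² / 42.75 = 0.0015
  colorless waxy: (46 − 42.75)² / 42.75 = 0.2471
χ² = 0.5278 + 0.0365 + 0.0015 + 0.2471 = 0.8129 ≈ 0.813

0.813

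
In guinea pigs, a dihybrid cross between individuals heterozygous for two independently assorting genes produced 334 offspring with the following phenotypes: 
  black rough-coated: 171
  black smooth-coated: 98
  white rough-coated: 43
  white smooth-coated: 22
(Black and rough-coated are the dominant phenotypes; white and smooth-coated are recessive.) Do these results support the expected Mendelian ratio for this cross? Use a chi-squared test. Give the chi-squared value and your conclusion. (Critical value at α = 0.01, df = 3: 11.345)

27.709; not consistent

A dihybrid F₂ with independent assortment and complete dominance at both loci gives a 9:3:3:1 phenotypic ratio.
Under the 9:3:3:1 hypothesis (Σ ratio = 16, N = 334):
  black rough-coated: 334 × 9/16 = 187.875
  black smooth-coated: 334 × 3/16 = 62.625
  white rough-coated: 334 × 3/16 = 62.625
  white smooth-coated: 334 × 1/16 = 20.875
χ² = Σ (O − E)² / E
  black rough-coated: (171 − 187.875)² / 187.875 = 1.5157
  black smooth-coated: (98 − 62.625)² / 62.625 = 19.9823
  white rough-coated: (43 − 62.625)² / 62.625 = 6.1500
  white smooth-coated: (22 − 20.875)² / 20.875 = 0.0606
χ² = 1.5157 + 19.9823 + 6.1500 + 0.0606 = 27.7086 ≈ 27.709
Degrees of freedom = 4 − 1 = 3; critical value at α = 0.01 is 11.345.
Since 27.709 > 11.345, we reject the null hypothesis — the data do not fit the 9:3:3:1 ratio.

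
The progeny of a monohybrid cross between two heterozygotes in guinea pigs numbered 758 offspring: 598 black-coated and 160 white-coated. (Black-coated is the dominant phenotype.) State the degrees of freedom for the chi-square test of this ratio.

For a monohybrid cross between heterozygotes with complete dominance, the expected phenotypic ratio is 3:1.
A goodness-of-fit test with 2 phenotype classes has df = 2 − 1 = 1.

1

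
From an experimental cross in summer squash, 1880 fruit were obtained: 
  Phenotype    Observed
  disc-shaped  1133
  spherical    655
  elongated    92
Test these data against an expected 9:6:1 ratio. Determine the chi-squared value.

The 9:6:1 ratio has 16 parts, so with N = 1880 the expected counts are:
  disc-shaped: 1880 × 9/16 = 1057.5
  spherical: 1880 × 6/16 = 705
  elongated: 1880 × 1/16 = 117.5
χ² = Σ (O − E)² / E
  disc-shaped: (1133 − 1057.5)² / 1057.5 = 5.3903
  spherical: (655 − 705)² / 705 = 3.5461
  elongated: (92 − 117.5)² / 117.5 = 5.5340
χ² = 5.3903 + 3.5461 + 5.5340 = 14.4704 ≈ 14.470

14.470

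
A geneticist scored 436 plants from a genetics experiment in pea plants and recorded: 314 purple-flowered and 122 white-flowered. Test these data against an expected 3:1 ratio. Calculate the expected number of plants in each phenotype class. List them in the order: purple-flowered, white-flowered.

327, 109

Under the 3:1 hypothesis (Σ ratio = 4, N = 436):
  purple-flowered: 436 × 3/4 = 327
  white-flowered: 436 × 1/4 = 109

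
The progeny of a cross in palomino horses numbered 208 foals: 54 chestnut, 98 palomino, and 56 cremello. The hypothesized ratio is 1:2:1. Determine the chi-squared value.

The 1:2:1 ratio has 4 parts, so with N = 208 the expected counts are:
  chestnut: 208 × 1/4 = 52
  palomino: 208 × 2/4 = 104
  cremello: 208 × 1/4 = 52
χ² = Σ (O − E)² / E
  chestnut: (54 − 52)² / 52 = 0.0769
  palomino: (98 − 104)² / 104 = 0.3462
  cremello: (56 − 52)² / 52 = 0.3077
χ² = 0.0769 + 0.3462 + 0.3077 = 0.7308 ≈ 0.731

0.731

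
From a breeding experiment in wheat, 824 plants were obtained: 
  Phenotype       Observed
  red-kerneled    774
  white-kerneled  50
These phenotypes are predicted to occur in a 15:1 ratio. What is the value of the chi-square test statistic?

0.047

The 15:1 ratio has 16 parts, so with N = 824 the expected counts are:
  red-kerneled: 824 × 15/16 = 772.5
  white-kerneled: 824 × 1/16 = 51.5
χ² = Σ (O − E)² / E
  red-kerneled: (774 − 772.5)² / 772.5 = 0.0029
  white-kerneled: (50 − 51.5)² / 51.5 = 0.0437
χ² = 0.0029 + 0.0437 = 0.0466 ≈ 0.047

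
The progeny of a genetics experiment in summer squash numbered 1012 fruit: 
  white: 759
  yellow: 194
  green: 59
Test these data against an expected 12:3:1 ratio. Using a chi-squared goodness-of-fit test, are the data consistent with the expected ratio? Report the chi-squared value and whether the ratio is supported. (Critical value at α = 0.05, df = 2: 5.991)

Total ratio parts = 16. Expected numbers out of 1012:
  white: 1012 × 12/16 = 759
  yellow: 1012 × 3/16 = 189.75
  green: 1012 × 1/16 = 63.25
χ² = Σ (O − E)² / E
  white: (759 − 759)² / 759 = 0.0000
  yellow: (194 − 189.75)² / 189.75 = 0.0952
  green: (59 − 63.25)² / 63.25 = 0.2856
χ² = 0.0000 + 0.0952 + 0.2856 = 0.3808 ≈ 0.381
Degrees of freedom = 3 − 1 = 2; critical value at α = 0.05 is 5.991.
Since 0.381 < 5.991, we fail to reject the null hypothesis — the data are consistent with the 12:3:1 ratio.

0.381; consistent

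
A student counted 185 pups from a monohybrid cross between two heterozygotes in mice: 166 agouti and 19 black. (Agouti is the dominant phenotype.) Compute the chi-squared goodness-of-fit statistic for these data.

21.407

For a monohybrid cross between heterozygotes with complete dominance, the expected phenotypic ratio is 3:1.
Expected counts for N = 185 under a 3:1 ratio (total parts = 4):
  agouti: 185 × 3/4 = 138.75
  black: 185 × 1/4 = 46.25
χ² = Σ (O − E)² / E
  agouti: (166 − 138.75)² / 138.75 = 5.3518
  black: (19 − 46.25)² / 46.25 = 16.0554
χ² = 5.3518 + 16.0554 = 21.4072 ≈ 21.407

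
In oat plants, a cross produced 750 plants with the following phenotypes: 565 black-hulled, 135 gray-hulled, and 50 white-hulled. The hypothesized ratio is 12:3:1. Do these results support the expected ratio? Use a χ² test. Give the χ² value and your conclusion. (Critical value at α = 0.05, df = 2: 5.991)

0.444; consistent

The 12:3:1 ratio has 16 parts, so with N = 750 the expected counts are:
  black-hulled: 750 × 12/16 = 562.5
  gray-hulled: 750 × 3/16 = 140.625
  white-hulled: 750 × 1/16 = 46.875
χ² = Σ (O − E)² / E
  black-hulled: (565 − 562.5)² / 562.5 = 0.0111
  gray-hulled: (135 − 140.625)² / 140.625 = 0.2250
  white-hulled: (50 − 46.875)² / 46.875 = 0.2083
χ² = 0.0111 + 0.2250 + 0.2083 = 0.4444 ≈ 0.444
Degrees of freedom = 3 − 1 = 2; critical value at α = 0.05 is 5.991.
Since 0.444 < 5.991, we fail to reject the null hypothesis — the data are consistent with the 12:3:1 ratio.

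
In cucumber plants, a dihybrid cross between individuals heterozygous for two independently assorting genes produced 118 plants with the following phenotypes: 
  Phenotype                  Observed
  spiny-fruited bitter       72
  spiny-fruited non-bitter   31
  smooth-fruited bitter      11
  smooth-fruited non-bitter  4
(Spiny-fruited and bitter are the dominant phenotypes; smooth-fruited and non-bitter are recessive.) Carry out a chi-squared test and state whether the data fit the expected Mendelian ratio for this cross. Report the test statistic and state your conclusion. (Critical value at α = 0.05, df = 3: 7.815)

11.175; not consistent

A dihybrid F₂ with independent assortment and complete dominance at both loci gives a 9:3:3:1 phenotypic ratio.
Total ratio parts = 16. Expected numbers out of 118:
  spiny-fruited bitter: 118 × 9/16 = 66.375
  spiny-fruited non-bitter: 118 × 3/16 = 22.125
  smooth-fruited bitter: 118 × 3/16 = 22.125
  smooth-fruited non-bitter: 118 × 1/16 = 7.375
χ² = Σ (O − E)² / E
  spiny-fruited bitter: (72 − 66.375)² / 66.375 = 0.4767
  spiny-fruited non-bitter: (31 − 22.125)² / 22.125 = 3.5600
  smooth-fruited bitter: (11 − 22.125)² / 22.125 = 5.5939
  smooth-fruited non-bitter: (4 − 7.375)² / 7.375 = 1.5445
χ² = 0.4767 + 3.5600 + 5.5939 + 1.5445 = 11.1751 ≈ 11.175
Degrees of freedom = 4 − 1 = 3; critical value at α = 0.05 is 7.815.
Since 11.175 > 7.815, we reject the null hypothesis — the data do not fit the 9:3:3:1 ratio.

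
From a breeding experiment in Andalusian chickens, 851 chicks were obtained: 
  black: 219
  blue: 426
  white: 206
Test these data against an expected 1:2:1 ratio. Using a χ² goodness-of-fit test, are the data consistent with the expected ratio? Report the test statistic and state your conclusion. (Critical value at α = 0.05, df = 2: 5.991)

0.398; consistent

Total ratio parts = 4. Expected numbers out of 851:
  black: 851 × 1/4 = 212.75
  blue: 851 × 2/4 = 425.5
  white: 851 × 1/4 = 212.75
χ² = Σ (O − E)² / E
  black: (219 − 212.75)² / 212.75 = 0.1836
  blue: (426 − 425.5)² / 425.5 = 0.0006
  white: (206 − 212.75)² / 212.75 = 0.2142
χ² = 0.1836 + 0.0006 + 0.2142 = 0.3984 ≈ 0.398
Degrees of freedom = 3 − 1 = 2; critical value at α = 0.05 is 5.991.
Since 0.398 < 5.991, we fail to reject the null hypothesis — the data are consistent with the 1:2:1 ratio.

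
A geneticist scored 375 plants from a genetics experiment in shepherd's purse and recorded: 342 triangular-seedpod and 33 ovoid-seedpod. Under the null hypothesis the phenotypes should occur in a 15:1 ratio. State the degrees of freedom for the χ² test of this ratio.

1

A goodness-of-fit test with 2 phenotype classes has df = 2 − 1 = 1.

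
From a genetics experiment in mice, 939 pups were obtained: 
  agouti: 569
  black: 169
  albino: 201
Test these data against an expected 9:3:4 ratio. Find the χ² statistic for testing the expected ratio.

Total ratio parts = 16. Expected numbers out of 939:
  agouti: 939 × 9/16 = 528.1875
  black: 939 × 3/16 = 176.0625
  albino: 939 × 4/16 = 234.75
χ² = Σ (O − E)² / E
  agouti: (569 − 528.1875)² / 528.1875 = 3.1535
  black: (169 − 176.0625)² / 176.0625 = 0.2833
  albino: (201 − 234.75)² / 234.75 = 4.8522
χ² = 3.1535 + 0.2833 + 4.8522 = 8.289

8.289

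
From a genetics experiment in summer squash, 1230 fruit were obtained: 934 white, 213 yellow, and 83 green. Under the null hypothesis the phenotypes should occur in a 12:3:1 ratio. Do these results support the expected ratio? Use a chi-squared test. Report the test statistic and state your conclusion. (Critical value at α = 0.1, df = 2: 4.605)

1.978; consistent

Total ratio parts = 16. Expected numbers out of 1230:
  white: 1230 × 12/16 = 922.5
  yellow: 1230 × 3/16 = 230.625
  green: 1230 × 1/16 = 76.875
χ² = Σ (O − E)² / E
  white: (934 − 922.5)² / 922.5 = 0.1434
  yellow: (213 − 230.625)² / 230.625 = 1.3470
  green: (83 − 76.875)² / 76.875 = 0.4880
χ² = 0.1434 + 1.3470 + 0.4880 = 1.9784 ≈ 1.978
Degrees of freedom = 3 − 1 = 2; critical value at α = 0.1 is 4.605.
Since 1.978 < 4.605, we fail to reject the null hypothesis — the data are consistent with the 12:3:1 ratio.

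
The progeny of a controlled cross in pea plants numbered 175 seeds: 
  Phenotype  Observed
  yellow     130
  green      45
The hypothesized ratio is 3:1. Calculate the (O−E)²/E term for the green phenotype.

0.036

The 3:1 ratio has 4 parts, so with N = 175 the expected counts are:
  yellow: 175 × 3/4 = 131.25
  green: 175 × 1/4 = 43.75
Contribution of green: (45 − 43.75)² / 43.75 = 0.0357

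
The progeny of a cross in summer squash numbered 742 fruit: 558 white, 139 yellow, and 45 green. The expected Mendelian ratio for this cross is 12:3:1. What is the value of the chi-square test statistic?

0.045

Total ratio parts = 16. Expected numbers out of 742:
  white: 742 × 12/16 = 556.5
  yellow: 742 × 3/16 = 139.125
  green: 742 × 1/16 = 46.375
χ² = Σ (O − E)² / E
  white: (558 − 556.5)² / 556.5 = 0.0040
  yellow: (139 − 139.125)² / 139.125 = 0.0001
  green: (45 − 46.375)² / 46.375 = 0.0408
χ² = 0.0040 + 0.0001 + 0.0408 = 0.0449 ≈ 0.045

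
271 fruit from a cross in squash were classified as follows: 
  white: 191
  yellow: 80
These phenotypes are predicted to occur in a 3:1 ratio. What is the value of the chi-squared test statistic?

2.953

Expected counts for N = 271 under a 3:1 ratio (total parts = 4):
  white: 271 × 3/4 = 203.25
  yellow: 271 × 1/4 = 67.75
χ² = Σ (O − E)² / E
  white: (191 − 203.25)² / 203.25 = 0.7383
  yellow: (80 − 67.75)² / 67.75 = 2.2149
χ² = 0.7383 + 2.2149 = 2.9532 ≈ 2.953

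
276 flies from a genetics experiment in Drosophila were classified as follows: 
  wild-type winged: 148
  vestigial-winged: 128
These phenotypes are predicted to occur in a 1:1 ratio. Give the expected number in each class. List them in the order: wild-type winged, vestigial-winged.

Total ratio parts = 2. Expected numbers out of 276:
  wild-type winged: 276 × 1/2 = 138
  vestigial-winged: 276 × 1/2 = 138

138, 138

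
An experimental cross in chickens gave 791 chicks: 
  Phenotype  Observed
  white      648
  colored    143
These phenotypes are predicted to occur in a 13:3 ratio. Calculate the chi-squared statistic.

0.234

The 13:3 ratio has 16 parts, so with N = 791 the expected counts are:
  white: 791 × 13/16 = 642.6875
  colored: 791 × 3/16 = 148.3125
χ² = Σ (O − E)² / E
  white: (648 − 642.6875)² / 642.6875 = 0.0439
  colored: (143 − 148.3125)² / 148.3125 = 0.1903
χ² = 0.0439 + 0.1903 = 0.2342 ≈ 0.234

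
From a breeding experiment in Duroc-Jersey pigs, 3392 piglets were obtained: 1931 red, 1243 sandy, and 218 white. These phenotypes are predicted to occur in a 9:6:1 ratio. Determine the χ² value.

1.108

Total ratio parts = 16. Expected numbers out of 3392:
  red: 3392 × 9/16 = 1908
  sandy: 3392 × 6/16 = 1272
  white: 3392 × 1/16 = 212
χ² = Σ (O − E)² / E
  red: (1931 − 1908)² / 1908 = 0.2773
  sandy: (1243 − 1272)² / 1272 = 0.6612
  white: (218 − 212)² / 212 = 0.1698
χ² = 0.2773 + 0.6612 + 0.1698 = 1.1083 ≈ 1.108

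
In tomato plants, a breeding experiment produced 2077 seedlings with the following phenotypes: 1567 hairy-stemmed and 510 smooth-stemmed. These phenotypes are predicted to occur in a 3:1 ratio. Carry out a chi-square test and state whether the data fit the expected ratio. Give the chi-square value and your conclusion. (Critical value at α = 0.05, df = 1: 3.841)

0.220; consistent

Total ratio parts = 4. Expected numbers out of 2077:
  hairy-stemmed: 2077 × 3/4 = 1557.75
  smooth-stemmed: 2077 × 1/4 = 519.25
χ² = Σ (O − E)² / E
  hairy-stemmed: (1567 − 1557.75)² / 1557.75 = 0.0549
  smooth-stemmed: (510 − 519.25)² / 519.25 = 0.1648
χ² = 0.0549 + 0.1648 = 0.2197 ≈ 0.220
Degrees of freedom = 2 − 1 = 1; critical value at α = 0.05 is 3.841.
Since 0.220 < 3.841, we fail to reject the null hypothesis — the data are consistent with the 3:1 ratio.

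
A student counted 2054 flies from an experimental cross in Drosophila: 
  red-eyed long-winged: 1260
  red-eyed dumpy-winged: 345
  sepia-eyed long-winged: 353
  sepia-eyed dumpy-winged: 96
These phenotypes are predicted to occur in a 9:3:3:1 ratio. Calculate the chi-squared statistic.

24.499

The 9:3:3:1 ratio has 16 parts, so with N = 2054 the expected counts are:
  red-eyed long-winged: 2054 × 9/16 = 1155.375
  red-eyed dumpy-winged: 2054 × 3/16 = 385.125
  sepia-eyed long-winged: 2054 × 3/16 = 385.125
  sepia-eyed dumpy-winged: 2054 × 1/16 = 128.375
χ² = Σ (O − E)² / E
  red-eyed long-winged: (1260 − 1155.375)² / 1155.375 = 9.4743
  red-eyed dumpy-winged: (345 − 385.125)² / 385.125 = 4.1805
  sepia-eyed long-winged: (353 − 385.125)² / 385.125 = 2.6797
  sepia-eyed dumpy-winged: (96 − 128.375)² / 128.375 = 8.1647
χ² = 9.4743 + 4.1805 + 2.6797 + 8.1647 = 24.4992 ≈ 24.499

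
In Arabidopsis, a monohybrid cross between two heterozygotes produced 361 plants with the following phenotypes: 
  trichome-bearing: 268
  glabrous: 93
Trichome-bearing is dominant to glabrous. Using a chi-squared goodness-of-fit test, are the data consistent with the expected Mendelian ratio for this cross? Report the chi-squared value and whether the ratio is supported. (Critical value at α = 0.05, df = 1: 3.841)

0.112; consistent

For a monohybrid cross between heterozygotes with complete dominance, the expected phenotypic ratio is 3:1.
Expected counts for N = 361 under a 3:1 ratio (total parts = 4):
  trichome-bearing: 361 × 3/4 = 270.75
  glabrous: 361 × 1/4 = 90.25
χ² = Σ (O − E)² / E
  trichome-bearing: (268 − 270.75)² / 270.75 = 0.0279
  glabrous: (93 − 90.25)² / 90.25 = 0.0838
χ² = 0.0279 + 0.0838 = 0.1117 ≈ 0.112
Degrees of freedom = 2 − 1 = 1; critical value at α = 0.05 is 3.841.
Since 0.112 < 3.841, we fail to reject the null hypothesis — the data are consistent with the 3:1 ratio.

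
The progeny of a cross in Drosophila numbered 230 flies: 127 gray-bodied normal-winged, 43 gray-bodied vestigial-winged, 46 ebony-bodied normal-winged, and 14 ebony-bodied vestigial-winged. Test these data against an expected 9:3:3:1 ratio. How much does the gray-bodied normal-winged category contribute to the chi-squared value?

The 9:3:3:1 ratio has 16 parts, so with N = 230 the expected counts are:
  gray-bodied normal-winged: 230 × 9/16 = 129.375
  gray-bodied vestigial-winged: 230 × 3/16 = 43.125
  ebony-bodied normal-winged: 230 × 3/16 = 43.125
  ebony-bodied vestigial-winged: 230 × 1/16 = 14.375
Contribution of gray-bodied normal-winged: (127 − 129.375)² / 129.375 = 0.0436

0.044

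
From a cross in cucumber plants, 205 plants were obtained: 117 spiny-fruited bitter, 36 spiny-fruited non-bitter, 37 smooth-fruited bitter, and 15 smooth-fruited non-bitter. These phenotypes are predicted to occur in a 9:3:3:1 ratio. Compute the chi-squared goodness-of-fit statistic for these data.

0.607

Total ratio parts = 16. Expected numbers out of 205:
  spiny-fruited bitter: 205 × 9/16 = 115.3125
  spiny-fruited non-bitter: 205 × 3/16 = 38.4375
  smooth-fruited bitter: 205 × 3/16 = 38.4375
  smooth-fruited non-bitter: 205 × 1/16 = 12.8125
χ² = Σ (O − E)² / E
  spiny-fruited bitter: (117 − 115.3125)² / 115.3125 = 0.0247
  spiny-fruited non-bitter: (36 − 38.4375)² / 38.4375 = 0.1546
  smooth-fruited bitter: (37 − 38.4375)² / 38.4375 = 0.0538
  smooth-fruited non-bitter: (15 − 12.8125)² / 12.8125 = 0.3735
χ² = 0.0247 + 0.1546 + 0.0538 + 0.3735 = 0.6066 ≈ 0.607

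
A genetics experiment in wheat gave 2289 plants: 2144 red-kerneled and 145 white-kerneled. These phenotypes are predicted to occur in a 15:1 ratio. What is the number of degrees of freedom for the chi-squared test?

A goodness-of-fit test with 2 phenotype classes has df = 2 − 1 = 1.

1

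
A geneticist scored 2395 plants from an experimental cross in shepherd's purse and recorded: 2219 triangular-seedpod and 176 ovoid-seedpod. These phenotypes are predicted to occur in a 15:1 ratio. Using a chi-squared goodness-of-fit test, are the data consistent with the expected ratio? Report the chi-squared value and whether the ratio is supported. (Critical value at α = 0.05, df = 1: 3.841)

4.934; not consistent

The 15:1 ratio has 16 parts, so with N = 2395 the expected counts are:
  triangular-seedpod: 2395 × 15/16 = 2245.3125
  ovoid-seedpod: 2395 × 1/16 = 149.6875
χ² = Σ (O − E)² / E
  triangular-seedpod: (2219 − 2245.3125)² / 2245.3125 = 0.3084
  ovoid-seedpod: (176 − 149.6875)² / 149.6875 = 4.6253
χ² = 0.3084 + 4.6253 = 4.9337 ≈ 4.934
Degrees of freedom = 2 − 1 = 1; critical value at α = 0.05 is 3.841.
Since 4.934 > 3.841, we reject the null hypothesis — the data do not fit the 15:1 ratio.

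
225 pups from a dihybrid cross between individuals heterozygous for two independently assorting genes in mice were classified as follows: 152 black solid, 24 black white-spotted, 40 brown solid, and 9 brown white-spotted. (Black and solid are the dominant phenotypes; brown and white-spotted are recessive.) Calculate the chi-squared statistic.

14.889

A dihybrid F₂ with independent assortment and complete dominance at both loci gives a 9:3:3:1 phenotypic ratio.
Total ratio parts = 16. Expected numbers out of 225:
  black solid: 225 × 9/16 = 126.5625
  black white-spotted: 225 × 3/16 = 42.1875
  brown solid: 225 × 3/16 = 42.1875
  brown white-spotted: 225 × 1/16 = 14.0625
χ² = Σ (O − E)² / E
  black solid: (152 − 126.5625)² / 126.5625 = 5.1126
  black white-spotted: (24 − 42.1875)² / 42.1875 = 7.8408
  brown solid: (40 − 42.1875)² / 42.1875 = 0.1134
  brown white-spotted: (9 − 14.0625)² / 14.0625 = 1.8225
χ² = 5.1126 + 7.8408 + 0.1134 + 1.8225 = 14.8893 ≈ 14.889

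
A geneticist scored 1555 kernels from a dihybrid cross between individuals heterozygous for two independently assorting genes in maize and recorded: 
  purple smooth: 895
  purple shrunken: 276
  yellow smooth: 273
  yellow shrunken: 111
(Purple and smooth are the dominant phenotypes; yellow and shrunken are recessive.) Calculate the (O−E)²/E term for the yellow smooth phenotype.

A dihybrid F₂ with independent assortment and complete dominance at both loci gives a 9:3:3:1 phenotypic ratio.
Under the 9:3:3:1 hypothesis (Σ ratio = 16, N = 1555):
  purple smooth: 1555 × 9/16 = 874.6875
  purple shrunken: 1555 × 3/16 = 291.5625
  yellow smooth: 1555 × 3/16 = 291.5625
  yellow shrunken: 1555 × 1/16 = 97.1875
Contribution of yellow smooth: (273 − 291.5625)² / 291.5625 = 1.1818

1.182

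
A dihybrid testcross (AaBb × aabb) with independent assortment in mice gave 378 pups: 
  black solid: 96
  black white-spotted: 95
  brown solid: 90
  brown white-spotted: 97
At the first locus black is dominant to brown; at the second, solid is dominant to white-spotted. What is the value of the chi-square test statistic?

0.307

A dihybrid testcross with independent assortment gives a 1:1:1:1 ratio.
The 1:1:1:1 ratio has 4 parts, so with N = 378 the expected counts are:
  black solid: 378 × 1/4 = 94.5
  black white-spotted: 378 × 1/4 = 94.5
  brown solid: 378 × 1/4 = 94.5
  brown white-spotted: 378 × 1/4 = 94.5
χ² = Σ (O − E)² / E
  black solid: (96 − 94.5)² / 94.5 = 0.0238
  black white-spotted: (95 − 94.5)² / 94.5 = 0.0026
  brown solid: (90 − 94.5)² / 94.5 = 0.2143
  brown white-spotted: (97 − 94.5)² / 94.5 = 0.0661
χ² = 0.0238 + 0.0026 + 0.2143 + 0.0661 = 0.3068 ≈ 0.307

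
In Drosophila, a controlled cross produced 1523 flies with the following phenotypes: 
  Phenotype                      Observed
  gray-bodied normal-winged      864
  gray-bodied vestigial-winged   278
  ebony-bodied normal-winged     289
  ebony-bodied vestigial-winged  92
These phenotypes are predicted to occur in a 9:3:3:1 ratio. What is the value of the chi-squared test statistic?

0.411

Expected counts for N = 1523 under a 9:3:3:1 ratio (total parts = 16):
  gray-bodied normal-winged: 1523 × 9/16 = 856.6875
  gray-bodied vestigial-winged: 1523 × 3/16 = 285.5625
  ebony-bodied normal-winged: 1523 × 3/16 = 285.5625
  ebony-bodied vestigial-winged: 1523 × 1/16 = 95.1875
χ² = Σ (O − E)² / E
  gray-bodied normal-winged: (864 − 856.6875)² / 856.6875 = 0.0624
  gray-bodied vestigial-winged: (278 − 285.5625)² / 285.5625 = 0.2003
  ebony-bodied normal-winged: (289 − 285.5625)² / 285.5625 = 0.0414
  ebony-bodied vestigial-winged: (92 − 95.1875)² / 95.1875 = 0.1067
χ² = 0.0624 + 0.2003 + 0.0414 + 0.1067 = 0.4108 ≈ 0.411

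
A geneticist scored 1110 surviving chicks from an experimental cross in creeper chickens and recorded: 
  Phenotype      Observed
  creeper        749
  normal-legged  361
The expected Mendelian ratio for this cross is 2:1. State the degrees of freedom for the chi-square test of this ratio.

1

A goodness-of-fit test with 2 phenotype classes has df = 2 − 1 = 1.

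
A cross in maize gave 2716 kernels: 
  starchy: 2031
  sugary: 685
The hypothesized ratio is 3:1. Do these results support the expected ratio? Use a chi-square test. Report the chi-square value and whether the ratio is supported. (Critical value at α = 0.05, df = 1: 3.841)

0.071; consistent

Expected counts for N = 2716 under a 3:1 ratio (total parts = 4):
  starchy: 2716 × 3/4 = 2037
  sugary: 2716 × 1/4 = 679
χ² = Σ (O − E)² / E
  starchy: (2031 − 2037)² / 2037 = 0.0177
  sugary: (685 − 679)² / 679 = 0.0530
χ² = 0.0177 + 0.0530 = 0.0707 ≈ 0.071
Degrees of freedom = 2 − 1 = 1; critical value at α = 0.05 is 3.841.
Since 0.071 < 3.841, we fail to reject the null hypothesis — the data are consistent with the 3:1 ratio.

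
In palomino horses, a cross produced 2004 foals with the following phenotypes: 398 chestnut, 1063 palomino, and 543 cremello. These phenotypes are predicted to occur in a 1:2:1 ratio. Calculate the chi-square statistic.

Expected counts for N = 2004 under a 1:2:1 ratio (total parts = 4):
  chestnut: 2004 × 1/4 = 501
  palomino: 2004 × 2/4 = 1002
  cremello: 2004 × 1/4 = 501
χ² = Σ (O − E)² / E
  chestnut: (398 − 501)² / 501 = 21.1756
  palomino: (1063 − 1002)² / 1002 = 3.7136
  cremello: (543 − 501)² / 501 = 3.5210
χ² = 21.1756 + 3.7136 + 3.5210 = 28.4102 ≈ 28.410

28.410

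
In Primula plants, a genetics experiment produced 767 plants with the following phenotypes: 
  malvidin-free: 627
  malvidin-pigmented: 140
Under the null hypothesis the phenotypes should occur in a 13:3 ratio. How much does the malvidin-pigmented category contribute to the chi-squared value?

Expected counts for N = 767 under a 13:3 ratio (total parts = 16):
  malvidin-free: 767 × 13/16 = 623.1875
  malvidin-pigmented: 767 × 3/16 = 143.8125
Contribution of malvidin-pigmented: (140 − 143.8125)² / 143.8125 = 0.1011

0.101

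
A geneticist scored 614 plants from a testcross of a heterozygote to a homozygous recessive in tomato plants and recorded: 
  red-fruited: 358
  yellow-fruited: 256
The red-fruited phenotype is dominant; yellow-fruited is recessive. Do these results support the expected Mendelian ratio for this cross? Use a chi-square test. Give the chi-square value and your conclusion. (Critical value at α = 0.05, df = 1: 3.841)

A testcross of a heterozygote (Aa × aa) gives a 1:1 phenotypic ratio.
The 1:1 ratio has 2 parts, so with N = 614 the expected counts are:
  red-fruited: 614 × 1/2 = 307
  yellow-fruited: 614 × 1/2 = 307
χ² = Σ (O − E)² / E
  red-fruited: (358 − 307)² / 307 = 8.4723
  yellow-fruited: (256 − 307)² / 307 = 8.4723
χ² = 8.4723 + 8.4723 = 16.9446 ≈ 16.945
Degrees of freedom = 2 − 1 = 1; critical value at α = 0.05 is 3.841.
Since 16.945 > 3.841, we reject the null hypothesis — the data do not fit the 1:1 ratio.

16.945; not consistent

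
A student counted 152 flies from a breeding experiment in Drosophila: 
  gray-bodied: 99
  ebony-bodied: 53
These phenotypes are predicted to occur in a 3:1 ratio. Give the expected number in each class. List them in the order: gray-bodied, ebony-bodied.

Total ratio parts = 4. Expected numbers out of 152:
  gray-bodied: 152 × 3/4 = 114
  ebony-bodied: 152 × 1/4 = 38

114, 38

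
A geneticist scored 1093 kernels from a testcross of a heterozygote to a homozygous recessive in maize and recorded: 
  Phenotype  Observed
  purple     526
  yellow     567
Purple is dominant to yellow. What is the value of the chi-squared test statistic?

A testcross of a heterozygote (Aa × aa) gives a 1:1 phenotypic ratio.
Total ratio parts = 2. Expected numbers out of 1093:
  purple: 1093 × 1/2 = 546.5
  yellow: 1093 × 1/2 = 546.5
χ² = Σ (O − E)² / E
  purple: (526 − 546.5)² / 546.5 = 0.7690
  yellow: (567 − 546.5)² / 546.5 = 0.7690
χ² = 0.7690 + 0.7690 = 1.538

1.538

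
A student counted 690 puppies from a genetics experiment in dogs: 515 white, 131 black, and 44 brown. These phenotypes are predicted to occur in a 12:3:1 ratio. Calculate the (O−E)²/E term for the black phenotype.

0.020

Expected counts for N = 690 under a 12:3:1 ratio (total parts = 16):
  white: 690 × 12/16 = 517.5
  black: 690 × 3/16 = 129.375
  brown: 690 × 1/16 = 43.125
Contribution of black: (131 − 129.375)² / 129.375 = 0.0204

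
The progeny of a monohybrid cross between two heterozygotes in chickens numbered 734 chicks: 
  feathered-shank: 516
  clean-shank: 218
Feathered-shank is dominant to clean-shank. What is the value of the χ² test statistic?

For a monohybrid cross between heterozygotes with complete dominance, the expected phenotypic ratio is 3:1.
Total ratio parts = 4. Expected numbers out of 734:
  feathered-shank: 734 × 3/4 = 550.5
  clean-shank: 734 × 1/4 = 183.5
χ² = Σ (O − E)² / E
  feathered-shank: (516 − 550.5)² / 550.5 = 2.1621
  clean-shank: (218 − 183.5)² / 183.5 = 6.4864
χ² = 2.1621 + 6.4864 = 8.6485 ≈ 8.649

8.649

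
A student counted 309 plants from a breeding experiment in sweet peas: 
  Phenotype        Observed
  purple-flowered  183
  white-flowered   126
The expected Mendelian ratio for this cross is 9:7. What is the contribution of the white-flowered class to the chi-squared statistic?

The 9:7 ratio has 16 parts, so with N = 309 the expected counts are:
  purple-flowered: 309 × 9/16 = 173.8125
  white-flowered: 309 × 7/16 = 135.1875
Contribution of white-flowered: (126 − 135.1875)² / 135.1875 = 0.6244

0.624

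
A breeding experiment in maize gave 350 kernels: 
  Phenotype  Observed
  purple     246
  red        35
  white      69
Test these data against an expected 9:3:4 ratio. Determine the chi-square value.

30.461

The 9:3:4 ratio has 16 parts, so with N = 350 the expected counts are:
  purple: 350 × 9/16 = 196.875
  red: 350 × 3/16 = 65.625
  white: 350 × 4/16 = 87.5
χ² = Σ (O − E)² / E
  purple: (246 − 196.875)² / 196.875 = 12.2579
  red: (35 − 65.625)² / 65.625 = 14.2917
  white: (69 − 87.5)² / 87.5 = 3.9114
χ² = 12.2579 + 14.2917 + 3.9114 = 30.461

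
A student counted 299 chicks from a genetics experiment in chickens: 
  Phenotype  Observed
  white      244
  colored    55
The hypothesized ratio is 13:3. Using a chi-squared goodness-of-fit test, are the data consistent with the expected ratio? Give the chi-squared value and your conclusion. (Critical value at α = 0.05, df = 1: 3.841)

Total ratio parts = 16. Expected numbers out of 299:
  white: 299 × 13/16 = 242.9375
  colored: 299 × 3/16 = 56.0625
χ² = Σ (O − E)² / E
  white: (244 − 242.9375)² / 242.9375 = 0.0046
  colored: (55 − 56.0625)² / 56.0625 = 0.0201
χ² = 0.0046 + 0.0201 = 0.0247 ≈ 0.025
Degrees of freedom = 2 − 1 = 1; critical value at α = 0.05 is 3.841.
Since 0.025 < 3.841, we fail to reject the null hypothesis — the data are consistent with the 13:3 ratio.

0.025; consistent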